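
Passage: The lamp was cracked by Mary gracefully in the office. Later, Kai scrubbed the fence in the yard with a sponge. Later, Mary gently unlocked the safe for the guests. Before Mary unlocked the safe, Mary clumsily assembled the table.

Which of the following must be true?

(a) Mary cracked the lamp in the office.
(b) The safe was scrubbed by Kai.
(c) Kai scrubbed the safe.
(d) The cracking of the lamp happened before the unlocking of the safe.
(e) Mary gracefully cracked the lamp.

(a), (d), (e)

(a) Entailed — dropping 'gracefully' leaves a sub-description the original still satisfies.
(b) Not entailed — Kai scrubbed the fence, not the safe; the safe belongs to the unlocking event.
(c) Not entailed — Kai scrubbed the fence, not the safe; the safe belongs to the unlocking event.
(d) Entailed — the narrative places the cracking before the unlocking.
(e) Entailed — the original entails any weakening of itself; this just drops 'in the office'.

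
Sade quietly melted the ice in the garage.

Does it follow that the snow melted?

no

Nothing is said about any snow; only the ice is affected.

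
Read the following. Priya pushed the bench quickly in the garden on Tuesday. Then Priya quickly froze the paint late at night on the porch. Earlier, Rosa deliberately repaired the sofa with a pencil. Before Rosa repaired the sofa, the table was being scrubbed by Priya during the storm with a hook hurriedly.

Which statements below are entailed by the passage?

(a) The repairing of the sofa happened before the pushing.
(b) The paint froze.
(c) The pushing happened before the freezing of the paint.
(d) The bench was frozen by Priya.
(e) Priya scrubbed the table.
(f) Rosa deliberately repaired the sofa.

(a) Not entailed — the narrative doesn't order the repairing relative to the pushing.
(b) Entailed — 'Priya froze the paint' is causative; it entails the inchoative 'the paint froze'.
(c) Entailed — the narrative places the pushing before the freezing.
(d) Not entailed — Priya froze the paint, not the bench; the bench belongs to the pushing event.
(e) Entailed — 'scrub' is an activity; 'was scrubbing' entails that some scrubbing happened, so 'scrubbed' holds.
(f) Entailed — every conjunct here is already in the original repairing event.

(b), (c), (e), (f)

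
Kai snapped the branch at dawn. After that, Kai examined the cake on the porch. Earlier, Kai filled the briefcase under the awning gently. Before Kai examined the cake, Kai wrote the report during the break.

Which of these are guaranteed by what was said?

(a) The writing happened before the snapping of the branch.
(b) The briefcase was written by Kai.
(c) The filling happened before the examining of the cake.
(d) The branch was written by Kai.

(a) Not entailed — the narrative doesn't order the writing relative to the snapping.
(b) Not entailed — Kai wrote the report, not the briefcase; the briefcase belongs to the filling event.
(c) Entailed — the narrative places the filling before the examining.
(d) Not entailed — Kai wrote the report, not the branch; the branch belongs to the snapping event.

(c)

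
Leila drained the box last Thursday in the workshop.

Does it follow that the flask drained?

no

Nothing is said about any flask; only the box is affected.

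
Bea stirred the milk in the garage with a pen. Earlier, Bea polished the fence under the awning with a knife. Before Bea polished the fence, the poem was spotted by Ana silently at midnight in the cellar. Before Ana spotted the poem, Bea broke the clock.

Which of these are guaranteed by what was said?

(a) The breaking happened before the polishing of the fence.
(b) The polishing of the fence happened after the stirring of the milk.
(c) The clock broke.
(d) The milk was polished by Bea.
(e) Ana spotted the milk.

(a) Entailed — the narrative places the breaking before the polishing.
(b) Not entailed — the narrative places the polishing before the stirring, not after.
(c) Entailed — 'Bea broke the clock' is causative; it entails the inchoative 'the clock broke'.
(d) Not entailed — Bea polished the fence, not the milk; the milk belongs to the stirring event.
(e) Not entailed — Ana spotted the poem, not the milk; the milk belongs to the stirring event.

(a), (c)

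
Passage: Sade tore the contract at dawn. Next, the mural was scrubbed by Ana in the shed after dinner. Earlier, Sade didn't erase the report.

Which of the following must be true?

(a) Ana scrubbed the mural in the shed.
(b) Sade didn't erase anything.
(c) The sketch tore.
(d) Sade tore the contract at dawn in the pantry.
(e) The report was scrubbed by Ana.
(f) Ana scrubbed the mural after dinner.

(a) Entailed — every conjunct here is already in the original scrubbing event.
(b) Not entailed — the original only denies this specific event; Sade may have erased something else.
(c) Not entailed — the contract is what tore, not the sketch.
(d) Not entailed — 'in the pantry' adds information not in the original event.
(e) Not entailed — Ana scrubbed the mural, not the report; the report belongs to the erasing event.
(f) Entailed — this follows by dropping conjuncts from the scrubbing event's description.

(a), (f)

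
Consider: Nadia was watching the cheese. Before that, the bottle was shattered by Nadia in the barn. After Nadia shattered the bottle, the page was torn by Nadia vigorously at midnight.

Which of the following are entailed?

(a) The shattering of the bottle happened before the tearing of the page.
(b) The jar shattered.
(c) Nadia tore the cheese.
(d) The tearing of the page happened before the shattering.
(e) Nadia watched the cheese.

(a), (e)

(a) Entailed — the narrative places the shattering before the tearing.
(b) Not entailed — the bottle is what shattered, not the jar.
(c) Not entailed — Nadia tore the page, not the cheese; the cheese belongs to the watching event.
(d) Not entailed — the narrative places the shattering before the tearing, not after.
(e) Entailed — 'watch' is an activity; 'was watching' entails that some watching happened, so 'watched' holds.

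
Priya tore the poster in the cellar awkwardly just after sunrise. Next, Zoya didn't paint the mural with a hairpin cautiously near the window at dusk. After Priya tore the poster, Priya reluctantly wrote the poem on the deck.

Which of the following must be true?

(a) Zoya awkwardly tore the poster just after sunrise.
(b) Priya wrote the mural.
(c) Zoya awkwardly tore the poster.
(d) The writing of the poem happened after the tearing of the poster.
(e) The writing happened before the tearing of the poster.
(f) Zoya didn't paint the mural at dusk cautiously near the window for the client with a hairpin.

(a) Not entailed — the passage has Priya tearing the poster, not Zoya.
(b) Not entailed — Priya wrote the poem, not the mural; the mural belongs to the painting event.
(c) Not entailed — the passage has Priya tearing the poster, not Zoya.
(d) Entailed — the narrative places the tearing before the writing.
(e) Not entailed — the narrative places the tearing before the writing, not after.
(f) Entailed — under negation, adding a further restriction is entailed: if no such painting event occurred, none occurred for the client either.

(d), (f)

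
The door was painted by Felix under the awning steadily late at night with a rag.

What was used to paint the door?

'with a rag' marks the instrument of the painting event.

a rag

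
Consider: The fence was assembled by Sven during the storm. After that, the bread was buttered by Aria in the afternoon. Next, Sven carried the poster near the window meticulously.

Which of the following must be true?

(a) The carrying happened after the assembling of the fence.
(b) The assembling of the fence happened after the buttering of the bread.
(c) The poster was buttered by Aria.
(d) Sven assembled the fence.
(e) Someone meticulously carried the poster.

(a) Entailed — the narrative places the assembling before the carrying.
(b) Not entailed — the narrative places the assembling before the buttering, not after.
(c) Not entailed — Aria buttered the bread, not the poster; the poster belongs to the carrying event.
(d) Entailed — every conjunct here is already in the original assembling event.
(e) Entailed — dropping 'near the window' and generalizing the agent leaves a sub-description the original still satisfies.

(a), (d), (e)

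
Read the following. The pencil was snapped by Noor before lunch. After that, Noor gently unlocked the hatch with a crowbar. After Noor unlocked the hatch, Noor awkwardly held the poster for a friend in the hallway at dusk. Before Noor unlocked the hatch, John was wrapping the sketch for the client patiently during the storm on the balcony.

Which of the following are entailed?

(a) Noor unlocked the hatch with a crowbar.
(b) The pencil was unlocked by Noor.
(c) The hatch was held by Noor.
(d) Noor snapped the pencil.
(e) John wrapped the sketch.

(a), (d)

(a) Entailed — the original entails any weakening of itself; this just drops 'gently'.
(b) Not entailed — Noor unlocked the hatch, not the pencil; the pencil belongs to the snapping event.
(c) Not entailed — Noor held the poster, not the hatch; the hatch belongs to the unlocking event.
(d) Entailed — dropping 'before lunch' leaves a sub-description the original still satisfies.
(e) Not entailed — 'was wrapping' is progressive on an accomplishment; it does not entail the completed 'wrapped'.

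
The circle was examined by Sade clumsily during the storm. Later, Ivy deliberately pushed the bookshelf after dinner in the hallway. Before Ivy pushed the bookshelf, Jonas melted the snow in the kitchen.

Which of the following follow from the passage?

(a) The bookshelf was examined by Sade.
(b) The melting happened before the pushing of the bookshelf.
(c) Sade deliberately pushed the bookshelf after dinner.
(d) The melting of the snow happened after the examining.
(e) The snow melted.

(a) Not entailed — Sade examined the circle, not the bookshelf; the bookshelf belongs to the pushing event.
(b) Entailed — the narrative places the melting before the pushing.
(c) Not entailed — the passage has Ivy pushing the bookshelf, not Sade.
(d) Not entailed — the narrative doesn't order the examining relative to the melting.
(e) Entailed — 'Jonas melted the snow' is causative; it entails the inchoative 'the snow melted'.

(b), (e)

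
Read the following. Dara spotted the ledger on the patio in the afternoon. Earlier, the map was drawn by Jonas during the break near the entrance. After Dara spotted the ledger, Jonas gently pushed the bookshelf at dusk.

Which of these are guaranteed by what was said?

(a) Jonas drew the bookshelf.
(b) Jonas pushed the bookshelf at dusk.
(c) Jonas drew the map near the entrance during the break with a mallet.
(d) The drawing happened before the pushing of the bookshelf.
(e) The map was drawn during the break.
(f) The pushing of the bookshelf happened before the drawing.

(b), (d), (e)

(a) Not entailed — Jonas drew the map, not the bookshelf; the bookshelf belongs to the pushing event.
(b) Entailed — every conjunct here is already in the original pushing event.
(c) Not entailed — 'with a mallet' adds information not in the original event.
(d) Entailed — the narrative places the drawing before the pushing.
(e) Entailed — every conjunct here is already in the original drawing event.
(f) Not entailed — the narrative places the drawing before the pushing, not after.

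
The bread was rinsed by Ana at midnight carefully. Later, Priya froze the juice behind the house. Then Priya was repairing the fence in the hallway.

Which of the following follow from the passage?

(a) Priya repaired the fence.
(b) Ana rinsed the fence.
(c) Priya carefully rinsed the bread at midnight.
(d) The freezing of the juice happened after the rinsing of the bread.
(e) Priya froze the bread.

(d)

(a) Not entailed — 'was repairing' is progressive on an accomplishment; it does not entail the completed 'repaired'.
(b) Not entailed — Ana rinsed the bread, not the fence; the fence belongs to the repairing event.
(c) Not entailed — the passage has Ana rinsing the bread, not Priya.
(d) Entailed — the narrative places the rinsing before the freezing.
(e) Not entailed — Priya froze the juice, not the bread; the bread belongs to the rinsing event.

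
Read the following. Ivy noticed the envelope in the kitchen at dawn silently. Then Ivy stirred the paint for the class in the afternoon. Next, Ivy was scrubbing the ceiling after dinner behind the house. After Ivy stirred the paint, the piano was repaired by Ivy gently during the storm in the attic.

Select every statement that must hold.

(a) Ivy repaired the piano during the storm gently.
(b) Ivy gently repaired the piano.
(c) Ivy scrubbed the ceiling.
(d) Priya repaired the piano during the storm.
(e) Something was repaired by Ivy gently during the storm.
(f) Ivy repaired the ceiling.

(a), (b), (c), (e)

(a) Entailed — the original entails any weakening of itself; this just drops 'in the attic'.
(b) Entailed — every conjunct here is already in the original repairing event.
(c) Entailed — 'scrub' is an activity; 'was scrubbing' entails that some scrubbing happened, so 'scrubbed' holds.
(d) Not entailed — the passage has Ivy repairing the piano, not Priya.
(e) Entailed — every conjunct here is already in the original repairing event.
(f) Not entailed — Ivy repaired the piano, not the ceiling; the ceiling belongs to the scrubbing event.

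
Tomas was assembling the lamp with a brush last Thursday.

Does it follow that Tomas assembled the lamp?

'was assembling' is progressive; for an accomplishment like 'assemble the lamp', it doesn't entail completion.

no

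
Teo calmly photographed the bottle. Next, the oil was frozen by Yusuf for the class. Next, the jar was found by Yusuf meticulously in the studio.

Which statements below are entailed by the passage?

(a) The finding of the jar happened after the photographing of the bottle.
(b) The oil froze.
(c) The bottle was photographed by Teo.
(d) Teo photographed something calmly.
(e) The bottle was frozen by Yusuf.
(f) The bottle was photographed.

(a) Entailed — the narrative places the photographing before the finding.
(b) Entailed — 'Yusuf froze the oil' is causative; it entails the inchoative 'the oil froze'.
(c) Entailed — dropping 'calmly' leaves a sub-description the original still satisfies.
(d) Entailed — this follows by dropping conjuncts from the photographing event's description.
(e) Not entailed — Yusuf froze the oil, not the bottle; the bottle belongs to the photographing event.
(f) Entailed — every conjunct here is already in the original photographing event.

(a), (b), (c), (d), (f)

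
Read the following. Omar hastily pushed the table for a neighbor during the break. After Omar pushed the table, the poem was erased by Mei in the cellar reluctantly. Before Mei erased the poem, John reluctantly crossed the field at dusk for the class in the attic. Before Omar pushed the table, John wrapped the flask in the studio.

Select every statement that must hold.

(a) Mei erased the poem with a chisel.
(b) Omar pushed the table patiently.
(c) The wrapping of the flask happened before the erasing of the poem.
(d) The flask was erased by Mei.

(c)

(a) Not entailed — 'with a chisel' adds information not in the original event.
(b) Not entailed — 'patiently' adds a manner not in (and inconsistent with) the original.
(c) Entailed — the narrative places the wrapping before the erasing.
(d) Not entailed — Mei erased the poem, not the flask; the flask belongs to the wrapping event.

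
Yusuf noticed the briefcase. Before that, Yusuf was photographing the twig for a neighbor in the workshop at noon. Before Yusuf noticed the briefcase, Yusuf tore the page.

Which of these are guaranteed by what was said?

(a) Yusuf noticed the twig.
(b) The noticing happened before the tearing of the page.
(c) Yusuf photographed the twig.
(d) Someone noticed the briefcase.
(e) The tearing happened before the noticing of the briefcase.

(a) Not entailed — Yusuf noticed the briefcase, not the twig; the twig belongs to the photographing event.
(b) Not entailed — the narrative places the tearing before the noticing, not after.
(c) Not entailed — 'was photographing' is progressive on an accomplishment; it does not entail the completed 'photographed'.
(d) Entailed — this follows by dropping conjuncts from the noticing event's description.
(e) Entailed — the narrative places the tearing before the noticing.

(d), (e)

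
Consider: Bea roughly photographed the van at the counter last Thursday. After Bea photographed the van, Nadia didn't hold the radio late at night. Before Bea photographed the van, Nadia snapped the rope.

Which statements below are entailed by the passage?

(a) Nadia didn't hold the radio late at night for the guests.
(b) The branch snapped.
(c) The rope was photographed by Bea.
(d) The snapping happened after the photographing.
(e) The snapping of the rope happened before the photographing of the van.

(a), (e)

(a) Entailed — under negation, adding a further restriction is entailed: if no such holding event occurred, none occurred for the guests either.
(b) Not entailed — the rope is what snapped, not the branch.
(c) Not entailed — Bea photographed the van, not the rope; the rope belongs to the snapping event.
(d) Not entailed — the narrative places the snapping before the photographing, not after.
(e) Entailed — the narrative places the snapping before the photographing.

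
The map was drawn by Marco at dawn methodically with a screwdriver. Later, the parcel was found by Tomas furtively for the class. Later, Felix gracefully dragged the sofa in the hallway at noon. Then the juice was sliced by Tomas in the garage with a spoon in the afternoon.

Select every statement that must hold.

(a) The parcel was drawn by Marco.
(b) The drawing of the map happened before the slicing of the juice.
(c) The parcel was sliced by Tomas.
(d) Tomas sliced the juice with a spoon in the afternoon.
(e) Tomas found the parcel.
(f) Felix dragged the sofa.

(b), (d), (e), (f)

(a) Not entailed — Marco drew the map, not the parcel; the parcel belongs to the finding event.
(b) Entailed — the narrative places the drawing before the slicing.
(c) Not entailed — Tomas sliced the juice, not the parcel; the parcel belongs to the finding event.
(d) Entailed — the original entails any weakening of itself; this just drops 'in the garage'.
(e) Entailed — this follows by dropping conjuncts from the finding event's description.
(f) Entailed — every conjunct here is already in the original dragging event.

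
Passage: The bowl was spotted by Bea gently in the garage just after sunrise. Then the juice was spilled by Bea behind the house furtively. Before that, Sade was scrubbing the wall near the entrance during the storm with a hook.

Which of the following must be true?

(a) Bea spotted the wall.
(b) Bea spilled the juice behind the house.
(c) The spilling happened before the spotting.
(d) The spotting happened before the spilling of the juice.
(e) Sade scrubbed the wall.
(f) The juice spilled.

(a) Not entailed — Bea spotted the bowl, not the wall; the wall belongs to the scrubbing event.
(b) Entailed — dropping 'furtively' leaves a sub-description the original still satisfies.
(c) Not entailed — the narrative places the spotting before the spilling, not after.
(d) Entailed — the narrative places the spotting before the spilling.
(e) Entailed — 'scrub' is an activity; 'was scrubbing' entails that some scrubbing happened, so 'scrubbed' holds.
(f) Entailed — 'Bea spilled the juice' is causative; it entails the inchoative 'the juice spilled'.

(b), (d), (e), (f)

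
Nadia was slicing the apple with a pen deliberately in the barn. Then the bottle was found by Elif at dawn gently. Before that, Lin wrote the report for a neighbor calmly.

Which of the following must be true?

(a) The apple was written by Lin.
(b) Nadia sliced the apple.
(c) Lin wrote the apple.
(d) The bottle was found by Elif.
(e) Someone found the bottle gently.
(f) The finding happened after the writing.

(d), (e), (f)

(a) Not entailed — Lin wrote the report, not the apple; the apple belongs to the slicing event.
(b) Not entailed — 'was slicing' is progressive on an accomplishment; it does not entail the completed 'sliced'.
(c) Not entailed — Lin wrote the report, not the apple; the apple belongs to the slicing event.
(d) Entailed — dropping 'gently', 'at dawn' leaves a sub-description the original still satisfies.
(e) Entailed — every conjunct here is already in the original finding event.
(f) Entailed — the narrative places the writing before the finding.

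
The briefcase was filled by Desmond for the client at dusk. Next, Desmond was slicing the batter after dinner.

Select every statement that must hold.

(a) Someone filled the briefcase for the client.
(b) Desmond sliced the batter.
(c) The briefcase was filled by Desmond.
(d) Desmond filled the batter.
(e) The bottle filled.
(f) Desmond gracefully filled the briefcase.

(a) Entailed — dropping 'at dusk' and generalizing the agent leaves a sub-description the original still satisfies.
(b) Not entailed — 'was slicing' is progressive on an accomplishment; it does not entail the completed 'sliced'.
(c) Entailed — this follows by dropping conjuncts from the filling event's description.
(d) Not entailed — Desmond filled the briefcase, not the batter; the batter belongs to the slicing event.
(e) Not entailed — the briefcase is what filled, not the bottle.
(f) Not entailed — 'gracefully' adds information not in the original event.

(a), (c)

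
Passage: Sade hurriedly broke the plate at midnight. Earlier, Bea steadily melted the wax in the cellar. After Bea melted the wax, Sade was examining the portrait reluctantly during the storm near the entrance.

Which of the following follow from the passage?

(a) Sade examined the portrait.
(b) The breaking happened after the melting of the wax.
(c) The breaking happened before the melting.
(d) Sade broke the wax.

(a) Entailed — 'examine' is an activity; 'was examining' entails that some examining happened, so 'examined' holds.
(b) Entailed — the narrative places the melting before the breaking.
(c) Not entailed — the narrative places the melting before the breaking, not after.
(d) Not entailed — Sade broke the plate, not the wax; the wax belongs to the melting event.

(a), (b)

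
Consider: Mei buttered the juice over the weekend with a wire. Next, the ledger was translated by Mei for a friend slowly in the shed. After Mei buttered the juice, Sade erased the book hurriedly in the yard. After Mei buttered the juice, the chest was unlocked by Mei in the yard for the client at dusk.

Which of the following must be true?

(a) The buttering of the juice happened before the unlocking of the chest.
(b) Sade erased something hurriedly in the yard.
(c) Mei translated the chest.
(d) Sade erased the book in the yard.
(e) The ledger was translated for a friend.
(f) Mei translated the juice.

(a) Entailed — the narrative places the buttering before the unlocking.
(b) Entailed — this follows by dropping conjuncts from the erasing event's description.
(c) Not entailed — Mei translated the ledger, not the chest; the chest belongs to the unlocking event.
(d) Entailed — this follows by dropping conjuncts from the erasing event's description.
(e) Entailed — every conjunct here is already in the original translating event.
(f) Not entailed — Mei translated the ledger, not the juice; the juice belongs to the buttering event.

(a), (b), (d), (e)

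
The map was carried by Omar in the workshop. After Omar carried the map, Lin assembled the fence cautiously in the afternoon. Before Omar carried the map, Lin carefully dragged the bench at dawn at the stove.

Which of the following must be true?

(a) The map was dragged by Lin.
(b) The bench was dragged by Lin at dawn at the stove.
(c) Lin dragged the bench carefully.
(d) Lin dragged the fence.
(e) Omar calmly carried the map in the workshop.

(b), (c)

(a) Not entailed — Lin dragged the bench, not the map; the map belongs to the carrying event.
(b) Entailed — the original entails any weakening of itself; this just drops 'carefully'.
(c) Entailed — this follows by dropping conjuncts from the dragging event's description.
(d) Not entailed — Lin dragged the bench, not the fence; the fence belongs to the assembling event.
(e) Not entailed — 'calmly' adds information not in the original event.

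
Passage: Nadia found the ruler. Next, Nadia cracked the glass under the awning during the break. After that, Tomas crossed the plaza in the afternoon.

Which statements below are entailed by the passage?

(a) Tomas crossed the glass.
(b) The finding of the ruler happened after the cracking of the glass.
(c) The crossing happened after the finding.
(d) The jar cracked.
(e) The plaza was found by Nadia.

(a) Not entailed — Tomas crossed the plaza, not the glass; the glass belongs to the cracking event.
(b) Not entailed — the narrative places the finding before the cracking, not after.
(c) Entailed — the narrative places the finding before the crossing.
(d) Not entailed — the glass is what cracked, not the jar.
(e) Not entailed — Nadia found the ruler, not the plaza; the plaza belongs to the crossing event.

(c)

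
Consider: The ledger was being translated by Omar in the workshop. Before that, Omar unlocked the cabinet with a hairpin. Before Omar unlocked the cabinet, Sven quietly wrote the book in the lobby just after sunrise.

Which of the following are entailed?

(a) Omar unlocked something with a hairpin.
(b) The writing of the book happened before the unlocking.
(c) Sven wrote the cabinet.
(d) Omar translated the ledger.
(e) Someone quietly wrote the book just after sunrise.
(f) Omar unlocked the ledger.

(a) Entailed — the original entails any weakening of itself; this just generalizes the patient.
(b) Entailed — the narrative places the writing before the unlocking.
(c) Not entailed — Sven wrote the book, not the cabinet; the cabinet belongs to the unlocking event.
(d) Not entailed — 'was translating' is progressive on an accomplishment; it does not entail the completed 'translated'.
(e) Entailed — this follows by dropping conjuncts from the writing event's description.
(f) Not entailed — Omar unlocked the cabinet, not the ledger; the ledger belongs to the translating event.

(a), (b), (e)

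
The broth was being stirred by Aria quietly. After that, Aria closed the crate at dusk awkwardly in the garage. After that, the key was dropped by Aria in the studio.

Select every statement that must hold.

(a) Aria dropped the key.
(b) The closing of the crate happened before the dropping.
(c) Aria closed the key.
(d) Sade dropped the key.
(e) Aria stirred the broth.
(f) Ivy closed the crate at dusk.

(a) Entailed — dropping 'in the studio' leaves a sub-description the original still satisfies.
(b) Entailed — the narrative places the closing before the dropping.
(c) Not entailed — Aria closed the crate, not the key; the key belongs to the dropping event.
(d) Not entailed — the passage has Aria dropping the key, not Sade.
(e) Entailed — 'stir' is an activity; 'was stirring' entails that some stirring happened, so 'stirred' holds.
(f) Not entailed — the passage has Aria closing the crate, not Ivy.

(a), (b), (e)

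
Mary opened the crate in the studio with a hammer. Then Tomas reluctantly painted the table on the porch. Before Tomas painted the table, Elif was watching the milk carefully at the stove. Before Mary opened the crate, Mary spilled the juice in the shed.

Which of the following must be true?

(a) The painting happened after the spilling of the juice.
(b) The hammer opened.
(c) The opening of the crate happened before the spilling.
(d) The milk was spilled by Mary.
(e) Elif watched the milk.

(a) Entailed — the narrative places the spilling before the painting.
(b) Not entailed — the crate is what opened, not the hammer.
(c) Not entailed — the narrative places the spilling before the opening, not after.
(d) Not entailed — Mary spilled the juice, not the milk; the milk belongs to the watching event.
(e) Entailed — 'watch' is an activity; 'was watching' entails that some watching happened, so 'watched' holds.

(a), (e)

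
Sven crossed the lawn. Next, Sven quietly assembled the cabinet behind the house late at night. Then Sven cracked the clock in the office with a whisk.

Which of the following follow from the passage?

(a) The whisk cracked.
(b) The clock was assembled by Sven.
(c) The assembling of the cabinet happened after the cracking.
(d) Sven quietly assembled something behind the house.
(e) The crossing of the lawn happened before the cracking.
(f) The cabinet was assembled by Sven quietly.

(a) Not entailed — the clock is what cracked, not the whisk.
(b) Not entailed — Sven assembled the cabinet, not the clock; the clock belongs to the cracking event.
(c) Not entailed — the narrative places the assembling before the cracking, not after.
(d) Entailed — the original entails any weakening of itself; this just drops 'late at night' and generalizes the patient.
(e) Entailed — the narrative places the crossing before the cracking.
(f) Entailed — the original entails any weakening of itself; this just drops 'behind the house', 'late at night'.

(d), (e), (f)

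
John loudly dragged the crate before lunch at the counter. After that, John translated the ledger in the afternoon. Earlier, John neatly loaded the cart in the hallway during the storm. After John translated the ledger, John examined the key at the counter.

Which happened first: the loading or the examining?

the loading

The connectives place the loading before the examining.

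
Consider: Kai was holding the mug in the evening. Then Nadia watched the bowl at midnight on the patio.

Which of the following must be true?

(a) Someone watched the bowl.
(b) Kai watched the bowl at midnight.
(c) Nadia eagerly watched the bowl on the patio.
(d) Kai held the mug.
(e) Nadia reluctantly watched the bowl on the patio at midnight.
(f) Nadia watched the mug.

(a), (d)

(a) Entailed — every conjunct here is already in the original watching event.
(b) Not entailed — the passage has Nadia watching the bowl, not Kai.
(c) Not entailed — 'eagerly' adds information not in the original event.
(d) Entailed — 'hold' is an activity; 'was holding' entails that some holding happened, so 'held' holds.
(e) Not entailed — 'reluctantly' adds information not in the original event.
(f) Not entailed — Nadia watched the bowl, not the mug; the mug belongs to the holding event.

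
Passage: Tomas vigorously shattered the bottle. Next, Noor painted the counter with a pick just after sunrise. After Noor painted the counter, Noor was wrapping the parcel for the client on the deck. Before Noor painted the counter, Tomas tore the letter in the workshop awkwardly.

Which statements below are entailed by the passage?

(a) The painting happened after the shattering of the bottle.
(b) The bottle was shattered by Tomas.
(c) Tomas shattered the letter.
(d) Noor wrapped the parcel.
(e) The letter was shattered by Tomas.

(a) Entailed — the narrative places the shattering before the painting.
(b) Entailed — the original entails any weakening of itself; this just drops 'vigorously'.
(c) Not entailed — Tomas shattered the bottle, not the letter; the letter belongs to the tearing event.
(d) Not entailed — 'was wrapping' is progressive on an accomplishment; it does not entail the completed 'wrapped'.
(e) Not entailed — Tomas shattered the bottle, not the letter; the letter belongs to the tearing event.

(a), (b)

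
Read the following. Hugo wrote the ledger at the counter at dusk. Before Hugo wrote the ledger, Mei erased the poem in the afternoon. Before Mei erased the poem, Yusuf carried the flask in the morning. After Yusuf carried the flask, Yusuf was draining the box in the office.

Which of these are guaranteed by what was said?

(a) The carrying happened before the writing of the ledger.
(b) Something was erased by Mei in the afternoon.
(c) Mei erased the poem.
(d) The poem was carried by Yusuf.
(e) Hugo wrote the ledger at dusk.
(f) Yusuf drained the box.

(a), (b), (c), (e)

(a) Entailed — the narrative places the carrying before the writing.
(b) Entailed — every conjunct here is already in the original erasing event.
(c) Entailed — this follows by dropping conjuncts from the erasing event's description.
(d) Not entailed — Yusuf carried the flask, not the poem; the poem belongs to the erasing event.
(e) Entailed — the original entails any weakening of itself; this just drops 'at the counter'.
(f) Not entailed — 'was draining' is progressive on an accomplishment; it does not entail the completed 'drained'.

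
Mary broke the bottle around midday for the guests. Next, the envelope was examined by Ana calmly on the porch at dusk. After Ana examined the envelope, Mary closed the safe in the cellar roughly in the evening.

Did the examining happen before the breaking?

no

The narrative orders the breaking before the examining.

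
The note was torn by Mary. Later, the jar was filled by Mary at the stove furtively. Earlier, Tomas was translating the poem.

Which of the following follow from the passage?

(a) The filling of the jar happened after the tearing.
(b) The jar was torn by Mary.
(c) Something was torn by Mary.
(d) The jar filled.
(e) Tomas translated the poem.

(a) Entailed — the narrative places the tearing before the filling.
(b) Not entailed — Mary tore the note, not the jar; the jar belongs to the filling event.
(c) Entailed — generalizing the patient leaves a sub-description the original still satisfies.
(d) Entailed — 'Mary filled the jar' is causative; it entails the inchoative 'the jar filled'.
(e) Not entailed — 'was translating' is progressive on an accomplishment; it does not entail the completed 'translated'.

(a), (c), (d)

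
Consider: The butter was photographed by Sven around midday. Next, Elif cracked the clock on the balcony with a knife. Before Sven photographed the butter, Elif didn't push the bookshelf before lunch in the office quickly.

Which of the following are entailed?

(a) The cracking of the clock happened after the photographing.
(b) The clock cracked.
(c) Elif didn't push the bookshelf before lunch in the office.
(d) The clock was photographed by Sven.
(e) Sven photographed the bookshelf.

(a) Entailed — the narrative places the photographing before the cracking.
(b) Entailed — 'Elif cracked the clock' is causative; it entails the inchoative 'the clock cracked'.
(c) Not entailed — dropping 'quickly' under negation is not valid — the original leaves open that Elif pushed the bookshelf some other way.
(d) Not entailed — Sven photographed the butter, not the clock; the clock belongs to the cracking event.
(e) Not entailed — Sven photographed the butter, not the bookshelf; the bookshelf belongs to the pushing event.

(a), (b)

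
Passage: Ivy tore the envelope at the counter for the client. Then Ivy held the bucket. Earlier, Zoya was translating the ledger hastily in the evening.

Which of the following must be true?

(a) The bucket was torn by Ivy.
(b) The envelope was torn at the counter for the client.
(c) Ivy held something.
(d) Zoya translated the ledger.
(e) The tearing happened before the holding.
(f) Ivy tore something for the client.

(b), (c), (e), (f)

(a) Not entailed — Ivy tore the envelope, not the bucket; the bucket belongs to the holding event.
(b) Entailed — every conjunct here is already in the original tearing event.
(c) Entailed — generalizing the patient leaves a sub-description the original still satisfies.
(d) Not entailed — 'was translating' is progressive on an accomplishment; it does not entail the completed 'translated'.
(e) Entailed — the narrative places the tearing before the holding.
(f) Entailed — every conjunct here is already in the original tearing event.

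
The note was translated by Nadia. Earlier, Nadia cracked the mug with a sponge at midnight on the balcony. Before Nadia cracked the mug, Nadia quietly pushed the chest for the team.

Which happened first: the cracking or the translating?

the cracking

The connectives place the cracking before the translating.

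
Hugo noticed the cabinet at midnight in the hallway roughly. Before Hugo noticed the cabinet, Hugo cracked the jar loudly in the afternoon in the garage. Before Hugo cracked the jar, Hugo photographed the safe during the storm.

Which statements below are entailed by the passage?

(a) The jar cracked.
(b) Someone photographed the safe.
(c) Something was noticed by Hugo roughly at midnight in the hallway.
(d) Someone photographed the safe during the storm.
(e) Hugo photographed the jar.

(a) Entailed — 'Hugo cracked the jar' is causative; it entails the inchoative 'the jar cracked'.
(b) Entailed — dropping 'during the storm' and generalizing the agent leaves a sub-description the original still satisfies.
(c) Entailed — this follows by dropping conjuncts from the noticing event's description.
(d) Entailed — every conjunct here is already in the original photographing event.
(e) Not entailed — Hugo photographed the safe, not the jar; the jar belongs to the cracking event.

(a), (b), (c), (d)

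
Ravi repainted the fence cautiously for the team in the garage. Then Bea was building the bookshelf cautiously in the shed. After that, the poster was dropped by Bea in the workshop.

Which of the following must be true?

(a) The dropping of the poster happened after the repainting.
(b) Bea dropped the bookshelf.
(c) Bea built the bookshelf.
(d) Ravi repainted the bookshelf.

(a) Entailed — the narrative places the repainting before the dropping.
(b) Not entailed — Bea dropped the poster, not the bookshelf; the bookshelf belongs to the building event.
(c) Not entailed — 'was building' is progressive on an accomplishment; it does not entail the completed 'built'.
(d) Not entailed — Ravi repainted the fence, not the bookshelf; the bookshelf belongs to the building event.

(a)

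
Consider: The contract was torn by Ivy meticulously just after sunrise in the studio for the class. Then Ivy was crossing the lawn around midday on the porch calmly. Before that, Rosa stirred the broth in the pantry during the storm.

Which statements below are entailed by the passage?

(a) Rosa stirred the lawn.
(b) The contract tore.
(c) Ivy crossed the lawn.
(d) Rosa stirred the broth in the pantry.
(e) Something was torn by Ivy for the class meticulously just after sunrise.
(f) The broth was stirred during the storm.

(a) Not entailed — Rosa stirred the broth, not the lawn; the lawn belongs to the crossing event.
(b) Entailed — 'Ivy tore the contract' is causative; it entails the inchoative 'the contract tore'.
(c) Not entailed — 'was crossing' is progressive on an accomplishment; it does not entail the completed 'crossed'.
(d) Entailed — the original entails any weakening of itself; this just drops 'during the storm'.
(e) Entailed — the original entails any weakening of itself; this just drops 'in the studio' and generalizes the patient.
(f) Entailed — this follows by dropping conjuncts from the stirring event's description.

(b), (d), (e), (f)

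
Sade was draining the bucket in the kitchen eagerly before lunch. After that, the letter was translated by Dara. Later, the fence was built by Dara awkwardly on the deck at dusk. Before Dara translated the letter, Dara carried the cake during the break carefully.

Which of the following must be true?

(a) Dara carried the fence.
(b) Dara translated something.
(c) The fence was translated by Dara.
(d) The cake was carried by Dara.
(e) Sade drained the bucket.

(a) Not entailed — Dara carried the cake, not the fence; the fence belongs to the building event.
(b) Entailed — generalizing the patient leaves a sub-description the original still satisfies.
(c) Not entailed — Dara translated the letter, not the fence; the fence belongs to the building event.
(d) Entailed — dropping 'carefully', 'during the break' leaves a sub-description the original still satisfies.
(e) Not entailed — 'was draining' is progressive on an accomplishment; it does not entail the completed 'drained'.

(b), (d)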